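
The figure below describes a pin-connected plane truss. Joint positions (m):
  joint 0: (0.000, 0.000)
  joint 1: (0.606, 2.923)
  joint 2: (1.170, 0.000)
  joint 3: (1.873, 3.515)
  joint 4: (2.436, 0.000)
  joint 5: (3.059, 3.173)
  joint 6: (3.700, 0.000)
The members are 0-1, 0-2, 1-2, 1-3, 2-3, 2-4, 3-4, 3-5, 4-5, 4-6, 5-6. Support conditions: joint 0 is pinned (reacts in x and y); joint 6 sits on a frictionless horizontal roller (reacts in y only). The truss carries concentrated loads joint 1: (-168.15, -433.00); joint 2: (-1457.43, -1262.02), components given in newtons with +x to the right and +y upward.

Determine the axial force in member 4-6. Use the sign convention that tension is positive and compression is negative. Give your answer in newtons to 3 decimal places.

N=7 nodes, M=11 members, R=3 reactions → 2N=14, M+R=14
member 0 (0-1): L=2.9852, (cx,cy)=(0.2030,0.9792)
member 1 (0-2): L=1.1700, (cx,cy)=(1.0000,0.0000)
member 2 (1-2): L=2.9769, (cx,cy)=(0.1895,-0.9819)
member 3 (1-3): L=1.3985, (cx,cy)=(0.9060,0.4233)
member 4 (2-3): L=3.5846, (cx,cy)=(0.1961,0.9806)
member 5 (2-4): L=1.2660, (cx,cy)=(1.0000,0.0000)
member 6 (3-4): L=3.5598, (cx,cy)=(0.1582,-0.9874)
member 7 (3-5): L=1.2343, (cx,cy)=(0.9608,-0.2771)
member 8 (4-5): L=3.2336, (cx,cy)=(0.1927,0.9813)
member 9 (4-6): L=1.2640, (cx,cy)=(1.0000,0.0000)
member 10 (5-6): L=3.2371, (cx,cy)=(0.1980,-0.9802)
solve A·x = −loads:
  F[0-1] = -1386.7439 N (compression)
  F[0-2] = -1344.0649 N (compression)
  F[1-2] = +814.5457 N (tension)
  F[1-3] = -295.4663 N (compression)
  F[2-3] = +471.3806 N (tension)
  F[2-4] = +175.2418 N (tension)
  F[3-4] = -304.3269 N (compression)
  F[3-5] = -132.2904 N (compression)
  F[4-5] = +306.2342 N (tension)
  F[4-6] = +68.1103 N (tension)
  F[5-6] = -343.9620 N (compression)
  Rx@0 = +1625.5800 N
  Ry@0 = +1357.8689 N
  Ry@6 = +337.1511 N

68.110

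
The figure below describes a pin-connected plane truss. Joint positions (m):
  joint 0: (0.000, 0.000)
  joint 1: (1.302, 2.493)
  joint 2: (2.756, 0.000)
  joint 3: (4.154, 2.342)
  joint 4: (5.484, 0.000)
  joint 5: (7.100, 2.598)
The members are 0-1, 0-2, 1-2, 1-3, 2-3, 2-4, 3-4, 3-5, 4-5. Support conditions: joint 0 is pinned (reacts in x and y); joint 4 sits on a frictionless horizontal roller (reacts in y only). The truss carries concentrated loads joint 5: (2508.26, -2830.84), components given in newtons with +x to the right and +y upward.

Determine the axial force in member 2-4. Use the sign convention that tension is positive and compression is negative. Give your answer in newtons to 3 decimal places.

-1078.949

N=6 nodes, M=9 members, R=3 reactions → 2N=12, M+R=12
member 0 (0-1): L=2.8125, (cx,cy)=(0.4629,0.8864)
member 1 (0-2): L=2.7560, (cx,cy)=(1.0000,0.0000)
member 2 (1-2): L=2.8860, (cx,cy)=(0.5038,-0.8638)
member 3 (1-3): L=2.8560, (cx,cy)=(0.9986,-0.0529)
member 4 (2-3): L=2.7275, (cx,cy)=(0.5126,0.8587)
member 5 (2-4): L=2.7280, (cx,cy)=(1.0000,0.0000)
member 6 (3-4): L=2.6933, (cx,cy)=(0.4938,-0.8696)
member 7 (3-5): L=2.9571, (cx,cy)=(0.9962,0.0866)
member 8 (4-5): L=3.0596, (cx,cy)=(0.5282,0.8491)
solve A·x = −loads:
  F[0-1] = +2281.6549 N (tension)
  F[0-2] = +1452.0123 N (tension)
  F[1-2] = -2482.6957 N (compression)
  F[1-3] = +2310.2769 N (tension)
  F[2-3] = +2497.6189 N (tension)
  F[2-4] = -1078.9488 N (compression)
  F[3-4] = -1874.8171 N (compression)
  F[3-5] = +4530.0345 N (tension)
  F[4-5] = -3795.6409 N (compression)
  Rx@0 = -2508.2600 N
  Ry@0 = -2022.4466 N
  Ry@4 = +4853.2866 N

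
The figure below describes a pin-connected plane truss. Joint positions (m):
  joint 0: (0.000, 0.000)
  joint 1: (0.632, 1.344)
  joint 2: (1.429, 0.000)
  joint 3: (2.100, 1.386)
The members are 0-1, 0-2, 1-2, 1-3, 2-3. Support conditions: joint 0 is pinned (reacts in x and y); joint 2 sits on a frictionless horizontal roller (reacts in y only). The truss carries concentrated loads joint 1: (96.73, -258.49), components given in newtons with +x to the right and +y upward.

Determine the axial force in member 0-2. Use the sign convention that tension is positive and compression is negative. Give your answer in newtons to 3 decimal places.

121.743

N=4 nodes, M=5 members, R=3 reactions → 2N=8, M+R=8
member 0 (0-1): L=1.4852, (cx,cy)=(0.4255,0.9049)
member 1 (0-2): L=1.4290, (cx,cy)=(1.0000,0.0000)
member 2 (1-2): L=1.5625, (cx,cy)=(0.5101,-0.8601)
member 3 (1-3): L=1.4686, (cx,cy)=(0.9996,0.0286)
member 4 (2-3): L=1.5399, (cx,cy)=(0.4357,0.9001)
solve A·x = −loads:
  F[0-1] = -58.7796 N (compression)
  F[0-2] = +121.7429 N (tension)
  F[1-2] = -238.6809 N (compression)
  F[1-3] = -0.0000 N (compression)
  F[2-3] = +0.0000 N (tension)
  Rx@0 = -96.7300 N
  Ry@0 = +53.1920 N
  Ry@2 = +205.2980 N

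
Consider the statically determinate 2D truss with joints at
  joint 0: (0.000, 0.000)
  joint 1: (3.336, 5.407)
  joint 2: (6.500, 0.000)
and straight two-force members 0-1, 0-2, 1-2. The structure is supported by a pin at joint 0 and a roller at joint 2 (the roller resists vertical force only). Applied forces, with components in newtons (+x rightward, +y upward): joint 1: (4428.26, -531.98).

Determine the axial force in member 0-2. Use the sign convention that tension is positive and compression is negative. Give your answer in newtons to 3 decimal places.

N=3 nodes, M=3 members, R=3 reactions → 2N=6, M+R=6
member 0 (0-1): L=6.3533, (cx,cy)=(0.5251,0.8511)
member 1 (0-2): L=6.5000, (cx,cy)=(1.0000,0.0000)
member 2 (1-2): L=6.2647, (cx,cy)=(0.5051,-0.8631)
solve A·x = −loads:
  F[0-1] = +4024.0522 N (tension)
  F[0-2] = +2315.3081 N (tension)
  F[1-2] = -4584.3000 N (compression)
  Rx@0 = -4428.2600 N
  Ry@0 = -3424.6796 N
  Ry@2 = +3956.6596 N

2315.308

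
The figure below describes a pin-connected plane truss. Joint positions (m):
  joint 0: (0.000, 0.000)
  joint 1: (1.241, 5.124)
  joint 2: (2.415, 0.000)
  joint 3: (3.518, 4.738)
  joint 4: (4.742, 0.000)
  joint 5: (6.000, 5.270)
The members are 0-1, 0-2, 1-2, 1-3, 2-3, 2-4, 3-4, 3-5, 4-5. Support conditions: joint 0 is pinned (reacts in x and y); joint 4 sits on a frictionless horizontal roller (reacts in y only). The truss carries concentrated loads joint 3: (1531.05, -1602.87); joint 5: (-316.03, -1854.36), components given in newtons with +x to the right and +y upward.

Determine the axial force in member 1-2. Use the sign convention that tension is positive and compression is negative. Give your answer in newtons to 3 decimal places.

N=6 nodes, M=9 members, R=3 reactions → 2N=12, M+R=12
member 0 (0-1): L=5.2721, (cx,cy)=(0.2354,0.9719)
member 1 (0-2): L=2.4150, (cx,cy)=(1.0000,0.0000)
member 2 (1-2): L=5.2568, (cx,cy)=(0.2233,-0.9747)
member 3 (1-3): L=2.3095, (cx,cy)=(0.9859,-0.1671)
member 4 (2-3): L=4.8647, (cx,cy)=(0.2267,0.9740)
member 5 (2-4): L=2.3270, (cx,cy)=(1.0000,0.0000)
member 6 (3-4): L=4.8935, (cx,cy)=(0.2501,-0.9682)
member 7 (3-5): L=2.5384, (cx,cy)=(0.9778,0.2096)
member 8 (4-5): L=5.4181, (cx,cy)=(0.2322,0.9727)
solve A·x = −loads:
  F[0-1] = +1293.0839 N (tension)
  F[0-2] = +910.6432 N (tension)
  F[1-2] = -1396.4903 N (compression)
  F[1-3] = +625.0485 N (tension)
  F[2-3] = +1397.6177 N (tension)
  F[2-4] = +281.8738 N (tension)
  F[3-4] = -2923.9580 N (compression)
  F[3-5] = +136.4830 N (tension)
  F[4-5] = -1935.8691 N (compression)
  Rx@0 = -1215.0200 N
  Ry@0 = -1256.7501 N
  Ry@4 = +4713.9801 N

-1396.490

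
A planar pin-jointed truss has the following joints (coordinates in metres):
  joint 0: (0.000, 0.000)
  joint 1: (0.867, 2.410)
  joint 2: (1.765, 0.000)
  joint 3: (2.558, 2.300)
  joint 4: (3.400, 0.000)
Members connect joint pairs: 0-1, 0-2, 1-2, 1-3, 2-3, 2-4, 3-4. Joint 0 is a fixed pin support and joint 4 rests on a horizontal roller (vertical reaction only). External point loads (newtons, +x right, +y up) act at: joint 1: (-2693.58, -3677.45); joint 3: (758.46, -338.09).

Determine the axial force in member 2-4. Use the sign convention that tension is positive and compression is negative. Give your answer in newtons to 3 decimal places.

N=5 nodes, M=7 members, R=3 reactions → 2N=10, M+R=10
member 0 (0-1): L=2.5612, (cx,cy)=(0.3385,0.9410)
member 1 (0-2): L=1.7650, (cx,cy)=(1.0000,0.0000)
member 2 (1-2): L=2.5719, (cx,cy)=(0.3492,-0.9371)
member 3 (1-3): L=1.6946, (cx,cy)=(0.9979,-0.0649)
member 4 (2-3): L=2.4329, (cx,cy)=(0.3260,0.9454)
member 5 (2-4): L=1.6350, (cx,cy)=(1.0000,0.0000)
member 6 (3-4): L=2.4493, (cx,cy)=(0.3438,-0.9391)
solve A·x = −loads:
  F[0-1] = -4484.3724 N (compression)
  F[0-2] = -417.1058 N (compression)
  F[1-2] = +509.3278 N (tension)
  F[1-3] = +999.8363 N (tension)
  F[2-3] = -504.8433 N (compression)
  F[2-4] = -74.7126 N (compression)
  F[3-4] = +217.3300 N (tension)
  Rx@0 = +1935.1200 N
  Ry@0 = +4219.6242 N
  Ry@4 = -204.0842 N

-74.713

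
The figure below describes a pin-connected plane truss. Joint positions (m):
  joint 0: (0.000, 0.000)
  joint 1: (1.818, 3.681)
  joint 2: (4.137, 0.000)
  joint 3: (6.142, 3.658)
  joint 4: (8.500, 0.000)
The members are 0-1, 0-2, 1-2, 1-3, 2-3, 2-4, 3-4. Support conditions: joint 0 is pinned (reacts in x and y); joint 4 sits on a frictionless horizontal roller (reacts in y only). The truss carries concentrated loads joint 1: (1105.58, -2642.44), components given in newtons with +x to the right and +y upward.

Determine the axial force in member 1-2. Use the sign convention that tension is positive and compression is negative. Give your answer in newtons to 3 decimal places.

N=5 nodes, M=7 members, R=3 reactions → 2N=10, M+R=10
member 0 (0-1): L=4.1055, (cx,cy)=(0.4428,0.8966)
member 1 (0-2): L=4.1370, (cx,cy)=(1.0000,0.0000)
member 2 (1-2): L=4.3506, (cx,cy)=(0.5330,-0.8461)
member 3 (1-3): L=4.3241, (cx,cy)=(1.0000,-0.0053)
member 4 (2-3): L=4.1714, (cx,cy)=(0.4806,0.8769)
member 5 (2-4): L=4.3630, (cx,cy)=(1.0000,0.0000)
member 6 (3-4): L=4.3521, (cx,cy)=(0.5418,-0.8405)
solve A·x = −loads:
  F[0-1] = -1782.8152 N (compression)
  F[0-2] = +1895.0531 N (tension)
  F[1-2] = -1226.0432 N (compression)
  F[1-3] = -1241.5495 N (compression)
  F[2-3] = +1182.9543 N (tension)
  F[2-4] = +672.9469 N (tension)
  F[3-4] = -1242.0525 N (compression)
  Rx@0 = -1105.5800 N
  Ry@0 = +1598.4875 N
  Ry@4 = +1043.9525 N

-1226.043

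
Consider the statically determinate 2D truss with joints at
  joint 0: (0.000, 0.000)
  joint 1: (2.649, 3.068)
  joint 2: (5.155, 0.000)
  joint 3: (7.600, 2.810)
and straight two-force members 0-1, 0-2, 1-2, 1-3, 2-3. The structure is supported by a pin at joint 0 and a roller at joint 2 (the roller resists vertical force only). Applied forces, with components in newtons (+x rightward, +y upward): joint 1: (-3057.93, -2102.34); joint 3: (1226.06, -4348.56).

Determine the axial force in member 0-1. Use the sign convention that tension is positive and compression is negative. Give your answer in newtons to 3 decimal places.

-146.787

N=4 nodes, M=5 members, R=3 reactions → 2N=8, M+R=8
member 0 (0-1): L=4.0534, (cx,cy)=(0.6535,0.7569)
member 1 (0-2): L=5.1550, (cx,cy)=(1.0000,0.0000)
member 2 (1-2): L=3.9614, (cx,cy)=(0.6326,-0.7745)
member 3 (1-3): L=4.9577, (cx,cy)=(0.9986,-0.0520)
member 4 (2-3): L=3.7248, (cx,cy)=(0.6564,0.7544)
solve A·x = −loads:
  F[0-1] = -146.7866 N (compression)
  F[0-2] = -1735.9405 N (compression)
  F[1-2] = -2893.5444 N (compression)
  F[1-3] = +4798.9745 N (tension)
  F[2-3] = -5433.1968 N (compression)
  Rx@0 = +1831.8700 N
  Ry@0 = +111.1029 N
  Ry@2 = +6339.7971 N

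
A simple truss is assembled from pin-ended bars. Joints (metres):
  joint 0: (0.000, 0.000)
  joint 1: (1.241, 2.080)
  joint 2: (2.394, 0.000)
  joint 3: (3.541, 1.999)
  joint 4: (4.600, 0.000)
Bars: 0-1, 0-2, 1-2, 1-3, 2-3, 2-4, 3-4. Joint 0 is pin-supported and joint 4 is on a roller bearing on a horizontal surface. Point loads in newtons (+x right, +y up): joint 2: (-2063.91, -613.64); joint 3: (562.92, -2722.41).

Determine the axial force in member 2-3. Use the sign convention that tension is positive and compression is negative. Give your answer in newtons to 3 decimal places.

-104.598

N=5 nodes, M=7 members, R=3 reactions → 2N=10, M+R=10
member 0 (0-1): L=2.4221, (cx,cy)=(0.5124,0.8588)
member 1 (0-2): L=2.3940, (cx,cy)=(1.0000,0.0000)
member 2 (1-2): L=2.3782, (cx,cy)=(0.4848,-0.8746)
member 3 (1-3): L=2.3014, (cx,cy)=(0.9994,-0.0352)
member 4 (2-3): L=2.3047, (cx,cy)=(0.4977,0.8674)
member 5 (2-4): L=2.2060, (cx,cy)=(1.0000,0.0000)
member 6 (3-4): L=2.2622, (cx,cy)=(0.4681,-0.8837)
solve A·x = −loads:
  F[0-1] = -787.6437 N (compression)
  F[0-2] = -1097.4257 N (compression)
  F[1-2] = +805.3437 N (tension)
  F[1-3] = -794.5045 N (compression)
  F[2-3] = -104.5979 N (compression)
  F[2-4] = +1408.9886 N (tension)
  F[3-4] = -3009.8142 N (compression)
  Rx@0 = +1500.9900 N
  Ry@0 = +676.4011 N
  Ry@4 = +2659.6489 N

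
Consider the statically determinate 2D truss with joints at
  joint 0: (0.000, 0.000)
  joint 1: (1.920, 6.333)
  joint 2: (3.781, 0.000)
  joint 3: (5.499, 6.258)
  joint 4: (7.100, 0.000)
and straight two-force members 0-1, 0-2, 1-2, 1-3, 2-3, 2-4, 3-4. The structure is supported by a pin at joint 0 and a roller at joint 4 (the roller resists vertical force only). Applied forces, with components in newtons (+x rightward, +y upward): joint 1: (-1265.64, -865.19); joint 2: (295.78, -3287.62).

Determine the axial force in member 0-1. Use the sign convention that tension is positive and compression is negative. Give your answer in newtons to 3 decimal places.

N=5 nodes, M=7 members, R=3 reactions → 2N=10, M+R=10
member 0 (0-1): L=6.6176, (cx,cy)=(0.2901,0.9570)
member 1 (0-2): L=3.7810, (cx,cy)=(1.0000,0.0000)
member 2 (1-2): L=6.6008, (cx,cy)=(0.2819,-0.9594)
member 3 (1-3): L=3.5798, (cx,cy)=(0.9998,-0.0210)
member 4 (2-3): L=6.4895, (cx,cy)=(0.2647,0.9643)
member 5 (2-4): L=3.3190, (cx,cy)=(1.0000,0.0000)
member 6 (3-4): L=6.4595, (cx,cy)=(0.2479,-0.9688)
solve A·x = −loads:
  F[0-1] = -3445.1748 N (compression)
  F[0-2] = +29.6996 N (tension)
  F[1-2] = +2544.4738 N (tension)
  F[1-3] = -451.3991 N (compression)
  F[2-3] = +877.6822 N (tension)
  F[2-4] = +218.9479 N (tension)
  F[3-4] = -883.3882 N (compression)
  Rx@0 = +969.8600 N
  Ry@0 = +3296.9849 N
  Ry@4 = +855.8251 N

-3445.175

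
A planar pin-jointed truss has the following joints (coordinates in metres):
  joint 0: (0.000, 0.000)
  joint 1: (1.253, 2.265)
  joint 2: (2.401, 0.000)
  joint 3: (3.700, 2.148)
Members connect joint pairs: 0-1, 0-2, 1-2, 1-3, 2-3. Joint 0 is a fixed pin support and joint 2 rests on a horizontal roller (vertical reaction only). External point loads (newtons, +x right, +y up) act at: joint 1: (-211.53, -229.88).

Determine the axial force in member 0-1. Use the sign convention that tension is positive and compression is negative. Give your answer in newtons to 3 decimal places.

-353.658

N=4 nodes, M=5 members, R=3 reactions → 2N=8, M+R=8
member 0 (0-1): L=2.5885, (cx,cy)=(0.4841,0.8750)
member 1 (0-2): L=2.4010, (cx,cy)=(1.0000,0.0000)
member 2 (1-2): L=2.5393, (cx,cy)=(0.4521,-0.8920)
member 3 (1-3): L=2.4498, (cx,cy)=(0.9989,-0.0478)
member 4 (2-3): L=2.5102, (cx,cy)=(0.5175,0.8557)
solve A·x = −loads:
  F[0-1] = -353.6582 N (compression)
  F[0-2] = -40.3355 N (compression)
  F[1-2] = +89.2200 N (tension)
  F[1-3] = +0.0000 N (tension)
  F[2-3] = -0.0000 N (compression)
  Rx@0 = +211.5300 N
  Ry@0 = +309.4618 N
  Ry@2 = -79.5818 N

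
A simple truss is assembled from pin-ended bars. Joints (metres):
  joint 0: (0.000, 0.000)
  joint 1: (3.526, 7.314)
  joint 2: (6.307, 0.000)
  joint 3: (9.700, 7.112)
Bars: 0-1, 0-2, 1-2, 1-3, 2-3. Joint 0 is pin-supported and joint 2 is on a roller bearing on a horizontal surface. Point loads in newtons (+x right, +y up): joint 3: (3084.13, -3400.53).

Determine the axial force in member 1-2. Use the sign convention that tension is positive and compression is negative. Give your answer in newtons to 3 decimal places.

-5840.075

N=4 nodes, M=5 members, R=3 reactions → 2N=8, M+R=8
member 0 (0-1): L=8.1196, (cx,cy)=(0.4343,0.9008)
member 1 (0-2): L=6.3070, (cx,cy)=(1.0000,0.0000)
member 2 (1-2): L=7.8249, (cx,cy)=(0.3554,-0.9347)
member 3 (1-3): L=6.1773, (cx,cy)=(0.9995,-0.0327)
member 4 (2-3): L=7.8799, (cx,cy)=(0.4306,0.9025)
solve A·x = −loads:
  F[0-1] = +5891.7013 N (tension)
  F[0-2] = +525.6002 N (tension)
  F[1-2] = -5840.0754 N (compression)
  F[1-3] = +4636.6035 N (tension)
  F[2-3] = -3599.7092 N (compression)
  Rx@0 = -3084.1300 N
  Ry@0 = -5307.1715 N
  Ry@2 = +8707.7015 N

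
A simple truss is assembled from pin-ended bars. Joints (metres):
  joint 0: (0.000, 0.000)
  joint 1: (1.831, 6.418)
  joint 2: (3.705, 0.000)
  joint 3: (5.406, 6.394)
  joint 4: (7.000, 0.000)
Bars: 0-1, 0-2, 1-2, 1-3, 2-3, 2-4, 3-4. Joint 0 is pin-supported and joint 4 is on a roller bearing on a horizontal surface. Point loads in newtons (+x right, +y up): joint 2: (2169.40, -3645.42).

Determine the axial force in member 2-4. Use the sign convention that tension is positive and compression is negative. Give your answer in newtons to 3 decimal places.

481.009

N=5 nodes, M=7 members, R=3 reactions → 2N=10, M+R=10
member 0 (0-1): L=6.6741, (cx,cy)=(0.2743,0.9616)
member 1 (0-2): L=3.7050, (cx,cy)=(1.0000,0.0000)
member 2 (1-2): L=6.6860, (cx,cy)=(0.2803,-0.9599)
member 3 (1-3): L=3.5751, (cx,cy)=(1.0000,-0.0067)
member 4 (2-3): L=6.6164, (cx,cy)=(0.2571,0.9664)
member 5 (2-4): L=3.2950, (cx,cy)=(1.0000,0.0000)
member 6 (3-4): L=6.5897, (cx,cy)=(0.2419,-0.9703)
solve A·x = −loads:
  F[0-1] = -1784.4170 N (compression)
  F[0-2] = +2658.9461 N (tension)
  F[1-2] = +1794.5467 N (tension)
  F[1-3] = -992.5568 N (compression)
  F[2-3] = +1989.6832 N (tension)
  F[2-4] = +481.0093 N (tension)
  F[3-4] = -1988.5219 N (compression)
  Rx@0 = -2169.4000 N
  Ry@0 = +1715.9513 N
  Ry@4 = +1929.4687 N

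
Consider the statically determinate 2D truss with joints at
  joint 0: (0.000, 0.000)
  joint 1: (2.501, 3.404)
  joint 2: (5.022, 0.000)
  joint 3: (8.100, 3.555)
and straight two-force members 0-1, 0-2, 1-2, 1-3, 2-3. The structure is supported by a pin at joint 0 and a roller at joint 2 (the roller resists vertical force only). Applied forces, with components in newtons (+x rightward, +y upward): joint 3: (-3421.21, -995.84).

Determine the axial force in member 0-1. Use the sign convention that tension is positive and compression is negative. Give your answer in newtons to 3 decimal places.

N=4 nodes, M=5 members, R=3 reactions → 2N=8, M+R=8
member 0 (0-1): L=4.2240, (cx,cy)=(0.5921,0.8059)
member 1 (0-2): L=5.0220, (cx,cy)=(1.0000,0.0000)
member 2 (1-2): L=4.2359, (cx,cy)=(0.5952,-0.8036)
member 3 (1-3): L=5.6010, (cx,cy)=(0.9996,0.0270)
member 4 (2-3): L=4.7024, (cx,cy)=(0.6546,0.7560)
solve A·x = −loads:
  F[0-1] = -2247.8441 N (compression)
  F[0-2] = -2090.2792 N (compression)
  F[1-2] = +2166.2295 N (tension)
  F[1-3] = -2621.1239 N (compression)
  F[2-3] = -1223.7705 N (compression)
  Rx@0 = +3421.2100 N
  Ry@0 = +1811.4707 N
  Ry@2 = -815.6307 N

-2247.844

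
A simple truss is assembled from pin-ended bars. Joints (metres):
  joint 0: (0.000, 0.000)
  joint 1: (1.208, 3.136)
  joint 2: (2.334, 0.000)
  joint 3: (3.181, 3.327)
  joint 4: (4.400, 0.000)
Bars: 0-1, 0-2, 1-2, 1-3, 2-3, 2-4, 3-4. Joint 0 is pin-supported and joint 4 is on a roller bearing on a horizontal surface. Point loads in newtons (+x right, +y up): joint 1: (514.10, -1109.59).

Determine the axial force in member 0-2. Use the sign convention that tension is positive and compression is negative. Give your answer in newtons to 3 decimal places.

683.029

N=5 nodes, M=7 members, R=3 reactions → 2N=10, M+R=10
member 0 (0-1): L=3.3606, (cx,cy)=(0.3595,0.9332)
member 1 (0-2): L=2.3340, (cx,cy)=(1.0000,0.0000)
member 2 (1-2): L=3.3320, (cx,cy)=(0.3379,-0.9412)
member 3 (1-3): L=1.9822, (cx,cy)=(0.9953,0.0964)
member 4 (2-3): L=3.4331, (cx,cy)=(0.2467,0.9691)
member 5 (2-4): L=2.0660, (cx,cy)=(1.0000,0.0000)
member 6 (3-4): L=3.5433, (cx,cy)=(0.3440,-0.9390)
solve A·x = −loads:
  F[0-1] = -469.9552 N (compression)
  F[0-2] = +683.0289 N (tension)
  F[1-2] = -756.9357 N (compression)
  F[1-3] = -429.2327 N (compression)
  F[2-3] = +735.1294 N (tension)
  F[2-4] = +245.8687 N (tension)
  F[3-4] = -714.6706 N (compression)
  Rx@0 = -514.1000 N
  Ry@0 = +438.5440 N
  Ry@4 = +671.0460 N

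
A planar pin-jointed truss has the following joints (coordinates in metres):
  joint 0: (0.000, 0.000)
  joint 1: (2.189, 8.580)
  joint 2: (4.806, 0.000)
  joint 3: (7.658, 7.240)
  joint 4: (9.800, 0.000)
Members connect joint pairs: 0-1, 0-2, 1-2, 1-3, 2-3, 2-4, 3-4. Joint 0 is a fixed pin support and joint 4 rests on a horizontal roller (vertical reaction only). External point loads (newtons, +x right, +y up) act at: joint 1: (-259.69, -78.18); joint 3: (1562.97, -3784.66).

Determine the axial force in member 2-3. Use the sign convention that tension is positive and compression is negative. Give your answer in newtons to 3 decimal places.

213.337

N=5 nodes, M=7 members, R=3 reactions → 2N=10, M+R=10
member 0 (0-1): L=8.8548, (cx,cy)=(0.2472,0.9690)
member 1 (0-2): L=4.8060, (cx,cy)=(1.0000,0.0000)
member 2 (1-2): L=8.9702, (cx,cy)=(0.2917,-0.9565)
member 3 (1-3): L=5.6308, (cx,cy)=(0.9713,-0.2380)
member 4 (2-3): L=7.7815, (cx,cy)=(0.3665,0.9304)
member 5 (2-4): L=4.9940, (cx,cy)=(1.0000,0.0000)
member 6 (3-4): L=7.5502, (cx,cy)=(0.2837,-0.9589)
solve A·x = −loads:
  F[0-1] = +40.6487 N (tension)
  F[0-2] = +1293.2313 N (tension)
  F[1-2] = -207.5194 N (compression)
  F[1-3] = +340.0505 N (tension)
  F[2-3] = +213.3369 N (tension)
  F[2-4] = +1154.4987 N (tension)
  F[3-4] = -4069.4278 N (compression)
  Rx@0 = -1303.2800 N
  Ry@0 = -39.3870 N
  Ry@4 = +3902.2270 N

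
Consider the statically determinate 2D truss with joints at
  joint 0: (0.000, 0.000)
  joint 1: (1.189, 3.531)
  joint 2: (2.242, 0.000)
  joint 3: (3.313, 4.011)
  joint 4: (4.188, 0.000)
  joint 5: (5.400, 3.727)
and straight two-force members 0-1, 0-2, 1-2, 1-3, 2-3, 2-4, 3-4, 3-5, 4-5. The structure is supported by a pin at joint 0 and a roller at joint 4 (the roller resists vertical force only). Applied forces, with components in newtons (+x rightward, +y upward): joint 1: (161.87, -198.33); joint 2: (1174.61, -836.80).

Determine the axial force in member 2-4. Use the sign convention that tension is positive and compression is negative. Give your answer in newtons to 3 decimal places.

139.781

N=6 nodes, M=9 members, R=3 reactions → 2N=12, M+R=12
member 0 (0-1): L=3.7258, (cx,cy)=(0.3191,0.9477)
member 1 (0-2): L=2.2420, (cx,cy)=(1.0000,0.0000)
member 2 (1-2): L=3.6847, (cx,cy)=(0.2858,-0.9583)
member 3 (1-3): L=2.1776, (cx,cy)=(0.9754,0.2204)
member 4 (2-3): L=4.1515, (cx,cy)=(0.2580,0.9662)
member 5 (2-4): L=1.9460, (cx,cy)=(1.0000,0.0000)
member 6 (3-4): L=4.1053, (cx,cy)=(0.2131,-0.9770)
member 7 (3-5): L=2.1062, (cx,cy)=(0.9909,-0.1348)
member 8 (4-5): L=3.9191, (cx,cy)=(0.3093,0.9510)
solve A·x = −loads:
  F[0-1] = -416.1333 N (compression)
  F[0-2] = +1469.2785 N (tension)
  F[1-2] = +126.5576 N (tension)
  F[1-3] = -339.1789 N (compression)
  F[2-3] = +740.5887 N (tension)
  F[2-4] = +139.7808 N (tension)
  F[3-4] = -655.8246 N (compression)
  F[3-5] = -0.0000 N (compression)
  F[4-5] = +0.0000 N (tension)
  Rx@0 = -1336.4800 N
  Ry@0 = +394.3748 N
  Ry@4 = +640.7552 N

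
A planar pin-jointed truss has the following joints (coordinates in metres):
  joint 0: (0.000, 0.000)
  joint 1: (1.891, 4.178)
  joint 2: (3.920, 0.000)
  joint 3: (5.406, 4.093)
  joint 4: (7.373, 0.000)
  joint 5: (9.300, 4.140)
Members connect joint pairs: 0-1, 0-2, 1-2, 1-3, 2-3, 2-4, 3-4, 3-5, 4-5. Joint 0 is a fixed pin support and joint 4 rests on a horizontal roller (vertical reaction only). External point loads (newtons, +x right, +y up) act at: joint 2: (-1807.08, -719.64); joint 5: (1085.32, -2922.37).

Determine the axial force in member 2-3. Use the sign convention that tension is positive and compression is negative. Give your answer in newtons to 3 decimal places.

1893.260

N=6 nodes, M=9 members, R=3 reactions → 2N=12, M+R=12
member 0 (0-1): L=4.5860, (cx,cy)=(0.4123,0.9110)
member 1 (0-2): L=3.9200, (cx,cy)=(1.0000,0.0000)
member 2 (1-2): L=4.6446, (cx,cy)=(0.4368,-0.8995)
member 3 (1-3): L=3.5160, (cx,cy)=(0.9997,-0.0242)
member 4 (2-3): L=4.3544, (cx,cy)=(0.3413,0.9400)
member 5 (2-4): L=3.4530, (cx,cy)=(1.0000,0.0000)
member 6 (3-4): L=4.5411, (cx,cy)=(0.4332,-0.9013)
member 7 (3-5): L=3.8943, (cx,cy)=(0.9999,0.0121)
member 8 (4-5): L=4.5665, (cx,cy)=(0.4220,0.9066)
solve A·x = −loads:
  F[0-1] = +1137.3661 N (tension)
  F[0-2] = -1190.7418 N (compression)
  F[1-2] = -1178.3463 N (compression)
  F[1-3] = +984.0291 N (tension)
  F[2-3] = +1893.2603 N (tension)
  F[2-4] = -544.5223 N (compression)
  F[3-4] = -1915.1131 N (compression)
  F[3-5] = +2459.5592 N (tension)
  F[4-5] = -3256.1735 N (compression)
  Rx@0 = +721.7600 N
  Ry@0 = -1036.1745 N
  Ry@4 = +4678.1845 N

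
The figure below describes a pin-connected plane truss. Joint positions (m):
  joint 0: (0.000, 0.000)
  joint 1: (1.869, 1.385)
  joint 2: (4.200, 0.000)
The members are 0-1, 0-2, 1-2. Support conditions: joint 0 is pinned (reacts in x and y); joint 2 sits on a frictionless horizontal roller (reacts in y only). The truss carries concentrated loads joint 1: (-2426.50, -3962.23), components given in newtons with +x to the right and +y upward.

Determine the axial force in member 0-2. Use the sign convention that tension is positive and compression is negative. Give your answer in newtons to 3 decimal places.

N=3 nodes, M=3 members, R=3 reactions → 2N=6, M+R=6
member 0 (0-1): L=2.3262, (cx,cy)=(0.8034,0.5954)
member 1 (0-2): L=4.2000, (cx,cy)=(1.0000,0.0000)
member 2 (1-2): L=2.7114, (cx,cy)=(0.8597,-0.5108)
solve A·x = −loads:
  F[0-1] = -5037.4485 N (compression)
  F[0-2] = +1620.8025 N (tension)
  F[1-2] = -1885.3164 N (compression)
  Rx@0 = +2426.5000 N
  Ry@0 = +2999.2049 N
  Ry@2 = +963.0251 N

1620.803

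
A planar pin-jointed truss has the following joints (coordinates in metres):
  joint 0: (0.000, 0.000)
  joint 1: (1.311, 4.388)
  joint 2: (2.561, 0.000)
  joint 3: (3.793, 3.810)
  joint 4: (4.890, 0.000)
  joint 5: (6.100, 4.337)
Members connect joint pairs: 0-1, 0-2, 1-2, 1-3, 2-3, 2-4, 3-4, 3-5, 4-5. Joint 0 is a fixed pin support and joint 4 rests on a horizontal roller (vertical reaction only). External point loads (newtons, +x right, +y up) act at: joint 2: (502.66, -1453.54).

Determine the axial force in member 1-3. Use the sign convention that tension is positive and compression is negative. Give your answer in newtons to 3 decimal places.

N=6 nodes, M=9 members, R=3 reactions → 2N=12, M+R=12
member 0 (0-1): L=4.5797, (cx,cy)=(0.2863,0.9582)
member 1 (0-2): L=2.5610, (cx,cy)=(1.0000,0.0000)
member 2 (1-2): L=4.5626, (cx,cy)=(0.2740,-0.9617)
member 3 (1-3): L=2.5484, (cx,cy)=(0.9739,-0.2268)
member 4 (2-3): L=4.0042, (cx,cy)=(0.3077,0.9515)
member 5 (2-4): L=2.3290, (cx,cy)=(1.0000,0.0000)
member 6 (3-4): L=3.9648, (cx,cy)=(0.2767,-0.9610)
member 7 (3-5): L=2.3664, (cx,cy)=(0.9749,0.2227)
member 8 (4-5): L=4.5026, (cx,cy)=(0.2687,0.9632)
solve A·x = −loads:
  F[0-1] = -722.5269 N (compression)
  F[0-2] = +709.4948 N (tension)
  F[1-2] = +824.6187 N (tension)
  F[1-3] = -444.3339 N (compression)
  F[2-3] = +694.1440 N (tension)
  F[2-4] = +219.1843 N (tension)
  F[3-4] = -792.1770 N (compression)
  F[3-5] = +0.0000 N (tension)
  F[4-5] = -0.0000 N (compression)
  Rx@0 = -502.6600 N
  Ry@0 = +692.2893 N
  Ry@4 = +761.2507 N

-444.334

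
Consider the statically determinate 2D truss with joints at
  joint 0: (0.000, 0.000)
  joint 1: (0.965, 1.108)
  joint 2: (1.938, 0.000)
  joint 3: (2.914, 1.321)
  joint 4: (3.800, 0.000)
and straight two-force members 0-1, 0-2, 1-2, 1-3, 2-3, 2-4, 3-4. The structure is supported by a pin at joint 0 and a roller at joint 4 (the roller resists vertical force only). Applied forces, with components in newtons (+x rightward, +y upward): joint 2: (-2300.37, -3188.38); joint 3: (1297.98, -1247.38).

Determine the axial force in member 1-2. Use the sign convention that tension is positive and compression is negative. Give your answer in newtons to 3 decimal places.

1540.337

N=5 nodes, M=7 members, R=3 reactions → 2N=10, M+R=10
member 0 (0-1): L=1.4693, (cx,cy)=(0.6568,0.7541)
member 1 (0-2): L=1.9380, (cx,cy)=(1.0000,0.0000)
member 2 (1-2): L=1.4746, (cx,cy)=(0.6598,-0.7514)
member 3 (1-3): L=1.9606, (cx,cy)=(0.9941,0.1086)
member 4 (2-3): L=1.6424, (cx,cy)=(0.5942,0.8043)
member 5 (2-4): L=1.8620, (cx,cy)=(1.0000,0.0000)
member 6 (3-4): L=1.5906, (cx,cy)=(0.5570,-0.8305)
solve A·x = −loads:
  F[0-1] = -1859.0875 N (compression)
  F[0-2] = +218.5996 N (tension)
  F[1-2] = +1540.3369 N (tension)
  F[1-3] = -2250.6992 N (compression)
  F[2-3] = +2525.1738 N (tension)
  F[2-4] = +2034.8061 N (tension)
  F[3-4] = -3653.0258 N (compression)
  Rx@0 = +1002.3900 N
  Ry@0 = +1401.9239 N
  Ry@4 = +3033.8361 N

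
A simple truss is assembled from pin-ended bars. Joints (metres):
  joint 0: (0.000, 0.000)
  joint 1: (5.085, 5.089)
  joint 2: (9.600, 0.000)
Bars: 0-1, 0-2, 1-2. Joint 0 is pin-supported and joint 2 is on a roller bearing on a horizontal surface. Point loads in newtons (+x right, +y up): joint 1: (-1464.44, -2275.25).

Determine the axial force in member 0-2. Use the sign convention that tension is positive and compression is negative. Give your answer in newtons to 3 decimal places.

380.493

N=3 nodes, M=3 members, R=3 reactions → 2N=6, M+R=6
member 0 (0-1): L=7.1941, (cx,cy)=(0.7068,0.7074)
member 1 (0-2): L=9.6000, (cx,cy)=(1.0000,0.0000)
member 2 (1-2): L=6.8032, (cx,cy)=(0.6637,-0.7480)
solve A·x = −loads:
  F[0-1] = -2610.1557 N (compression)
  F[0-2] = +380.4930 N (tension)
  F[1-2] = -573.3243 N (compression)
  Rx@0 = +1464.4400 N
  Ry@0 = +1846.3843 N
  Ry@2 = +428.8657 N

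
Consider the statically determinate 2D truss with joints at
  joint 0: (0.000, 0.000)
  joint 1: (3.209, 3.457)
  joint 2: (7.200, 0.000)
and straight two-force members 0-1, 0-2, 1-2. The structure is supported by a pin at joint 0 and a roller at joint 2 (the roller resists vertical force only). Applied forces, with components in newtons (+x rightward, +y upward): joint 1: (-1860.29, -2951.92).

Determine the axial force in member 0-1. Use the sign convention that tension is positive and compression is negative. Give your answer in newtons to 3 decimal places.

-3451.276

N=3 nodes, M=3 members, R=3 reactions → 2N=6, M+R=6
member 0 (0-1): L=4.7168, (cx,cy)=(0.6803,0.7329)
member 1 (0-2): L=7.2000, (cx,cy)=(1.0000,0.0000)
member 2 (1-2): L=5.2801, (cx,cy)=(0.7559,-0.6547)
solve A·x = −loads:
  F[0-1] = -3451.2757 N (compression)
  F[0-2] = +487.7133 N (tension)
  F[1-2] = -645.2395 N (compression)
  Rx@0 = +1860.2900 N
  Ry@0 = +2529.4632 N
  Ry@2 = +422.4568 N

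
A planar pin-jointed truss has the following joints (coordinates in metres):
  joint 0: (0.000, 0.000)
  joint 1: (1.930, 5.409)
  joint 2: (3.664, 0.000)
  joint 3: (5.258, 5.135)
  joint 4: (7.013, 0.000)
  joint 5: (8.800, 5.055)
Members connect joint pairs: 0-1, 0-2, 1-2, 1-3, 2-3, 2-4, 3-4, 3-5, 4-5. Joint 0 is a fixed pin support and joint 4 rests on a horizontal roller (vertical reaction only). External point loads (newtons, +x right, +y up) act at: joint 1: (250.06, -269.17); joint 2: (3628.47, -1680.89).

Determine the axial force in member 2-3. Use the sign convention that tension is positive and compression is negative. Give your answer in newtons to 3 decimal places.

1136.263

N=6 nodes, M=9 members, R=3 reactions → 2N=12, M+R=12
member 0 (0-1): L=5.7430, (cx,cy)=(0.3361,0.9418)
member 1 (0-2): L=3.6640, (cx,cy)=(1.0000,0.0000)
member 2 (1-2): L=5.6801, (cx,cy)=(0.3053,-0.9523)
member 3 (1-3): L=3.3393, (cx,cy)=(0.9966,-0.0821)
member 4 (2-3): L=5.3767, (cx,cy)=(0.2965,0.9550)
member 5 (2-4): L=3.3490, (cx,cy)=(1.0000,0.0000)
member 6 (3-4): L=5.4266, (cx,cy)=(0.3234,-0.9463)
member 7 (3-5): L=3.5429, (cx,cy)=(0.9997,-0.0226)
member 8 (4-5): L=5.3616, (cx,cy)=(0.3333,0.9428)
solve A·x = −loads:
  F[0-1] = -854.6267 N (compression)
  F[0-2] = +4165.7364 N (tension)
  F[1-2] = +625.5708 N (tension)
  F[1-3] = -730.7008 N (compression)
  F[2-3] = +1136.2628 N (tension)
  F[2-4] = +391.3763 N (tension)
  F[3-4] = -1210.1722 N (compression)
  F[3-5] = -0.0000 N (compression)
  F[4-5] = +0.0000 N (tension)
  Rx@0 = -3878.5300 N
  Ry@0 = +804.9219 N
  Ry@4 = +1145.1381 N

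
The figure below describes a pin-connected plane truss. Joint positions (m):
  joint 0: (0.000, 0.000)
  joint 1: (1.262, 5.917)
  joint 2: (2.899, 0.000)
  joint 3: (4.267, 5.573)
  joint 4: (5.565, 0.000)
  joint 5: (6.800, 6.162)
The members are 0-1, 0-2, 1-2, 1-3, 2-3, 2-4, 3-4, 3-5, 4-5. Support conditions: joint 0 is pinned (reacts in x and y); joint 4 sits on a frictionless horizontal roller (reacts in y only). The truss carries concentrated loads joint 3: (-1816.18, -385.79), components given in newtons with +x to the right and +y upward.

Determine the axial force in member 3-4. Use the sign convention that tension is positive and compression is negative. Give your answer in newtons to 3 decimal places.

N=6 nodes, M=9 members, R=3 reactions → 2N=12, M+R=12
member 0 (0-1): L=6.0501, (cx,cy)=(0.2086,0.9780)
member 1 (0-2): L=2.8990, (cx,cy)=(1.0000,0.0000)
member 2 (1-2): L=6.1393, (cx,cy)=(0.2666,-0.9638)
member 3 (1-3): L=3.0246, (cx,cy)=(0.9935,-0.1137)
member 4 (2-3): L=5.7384, (cx,cy)=(0.2384,0.9712)
member 5 (2-4): L=2.6660, (cx,cy)=(1.0000,0.0000)
member 6 (3-4): L=5.7222, (cx,cy)=(0.2268,-0.9739)
member 7 (3-5): L=2.6006, (cx,cy)=(0.9740,0.2265)
member 8 (4-5): L=6.2845, (cx,cy)=(0.1965,0.9805)
solve A·x = −loads:
  F[0-1] = -1951.7061 N (compression)
  F[0-2] = -1409.0695 N (compression)
  F[1-2] = +2095.1885 N (tension)
  F[1-3] = -972.0874 N (compression)
  F[2-3] = -2079.2801 N (compression)
  F[2-4] = -354.7161 N (compression)
  F[3-4] = +1563.7466 N (tension)
  F[3-5] = +0.0000 N (tension)
  F[4-5] = -0.0000 N (compression)
  Rx@0 = +1816.1800 N
  Ry@0 = +1908.7739 N
  Ry@4 = -1522.9839 N

1563.747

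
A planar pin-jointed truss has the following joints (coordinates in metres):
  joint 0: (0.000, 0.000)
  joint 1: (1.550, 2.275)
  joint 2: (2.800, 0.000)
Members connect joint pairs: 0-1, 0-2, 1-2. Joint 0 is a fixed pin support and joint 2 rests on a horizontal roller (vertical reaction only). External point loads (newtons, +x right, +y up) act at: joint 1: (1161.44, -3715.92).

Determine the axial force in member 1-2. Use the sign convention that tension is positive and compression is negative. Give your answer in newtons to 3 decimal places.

N=3 nodes, M=3 members, R=3 reactions → 2N=6, M+R=6
member 0 (0-1): L=2.7528, (cx,cy)=(0.5631,0.8264)
member 1 (0-2): L=2.8000, (cx,cy)=(1.0000,0.0000)
member 2 (1-2): L=2.5958, (cx,cy)=(0.4815,-0.8764)
solve A·x = −loads:
  F[0-1] = -865.4478 N (compression)
  F[0-2] = +1648.7347 N (tension)
  F[1-2] = -3423.8150 N (compression)
  Rx@0 = -1161.4400 N
  Ry@0 = +715.2229 N
  Ry@2 = +3000.6971 N

-3423.815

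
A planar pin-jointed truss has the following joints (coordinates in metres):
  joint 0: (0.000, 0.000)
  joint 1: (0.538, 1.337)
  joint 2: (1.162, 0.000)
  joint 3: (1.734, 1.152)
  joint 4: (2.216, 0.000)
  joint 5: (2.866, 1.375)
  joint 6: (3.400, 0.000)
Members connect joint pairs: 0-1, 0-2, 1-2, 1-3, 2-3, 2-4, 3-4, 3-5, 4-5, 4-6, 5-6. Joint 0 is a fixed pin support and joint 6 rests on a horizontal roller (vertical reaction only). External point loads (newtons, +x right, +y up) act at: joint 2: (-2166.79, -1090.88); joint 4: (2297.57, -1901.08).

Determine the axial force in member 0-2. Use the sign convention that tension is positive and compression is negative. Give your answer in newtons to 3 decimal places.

N=7 nodes, M=11 members, R=3 reactions → 2N=14, M+R=14
member 0 (0-1): L=1.4412, (cx,cy)=(0.3733,0.9277)
member 1 (0-2): L=1.1620, (cx,cy)=(1.0000,0.0000)
member 2 (1-2): L=1.4754, (cx,cy)=(0.4229,-0.9062)
member 3 (1-3): L=1.2102, (cx,cy)=(0.9882,-0.1529)
member 4 (2-3): L=1.2862, (cx,cy)=(0.4447,0.8957)
member 5 (2-4): L=1.0540, (cx,cy)=(1.0000,0.0000)
member 6 (3-4): L=1.2488, (cx,cy)=(0.3860,-0.9225)
member 7 (3-5): L=1.1538, (cx,cy)=(0.9811,0.1933)
member 8 (4-5): L=1.5209, (cx,cy)=(0.4274,0.9041)
member 9 (4-6): L=1.1840, (cx,cy)=(1.0000,0.0000)
member 10 (5-6): L=1.4751, (cx,cy)=(0.3620,-0.9322)
solve A·x = −loads:
  F[0-1] = -1487.6203 N (compression)
  F[0-2] = +686.1147 N (tension)
  F[1-2] = +1743.6624 N (tension)
  F[1-3] = -1308.1432 N (compression)
  F[2-3] = -546.1482 N (compression)
  F[2-4] = +3833.2240 N (tension)
  F[3-4] = -13.3390 N (compression)
  F[3-5] = -1559.9204 N (compression)
  F[4-5] = +2116.4075 N (tension)
  F[4-6] = +625.9960 N (tension)
  F[5-6] = -1729.1708 N (compression)
  Rx@0 = -130.7800 N
  Ry@0 = +1380.0789 N
  Ry@6 = +1611.8811 N

686.115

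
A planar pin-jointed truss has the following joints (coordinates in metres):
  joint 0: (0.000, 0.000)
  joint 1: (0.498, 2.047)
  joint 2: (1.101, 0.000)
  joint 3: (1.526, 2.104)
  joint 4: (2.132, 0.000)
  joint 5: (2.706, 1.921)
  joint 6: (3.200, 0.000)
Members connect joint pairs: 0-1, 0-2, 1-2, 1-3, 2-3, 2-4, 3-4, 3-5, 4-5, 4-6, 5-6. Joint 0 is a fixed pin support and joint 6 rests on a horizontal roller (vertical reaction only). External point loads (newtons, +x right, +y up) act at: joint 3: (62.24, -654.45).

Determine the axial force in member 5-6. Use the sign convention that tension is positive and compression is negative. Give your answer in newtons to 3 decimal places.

-364.499

N=7 nodes, M=11 members, R=3 reactions → 2N=14, M+R=14
member 0 (0-1): L=2.1067, (cx,cy)=(0.2364,0.9717)
member 1 (0-2): L=1.1010, (cx,cy)=(1.0000,0.0000)
member 2 (1-2): L=2.1340, (cx,cy)=(0.2826,-0.9592)
member 3 (1-3): L=1.0296, (cx,cy)=(0.9985,0.0554)
member 4 (2-3): L=2.1465, (cx,cy)=(0.1980,0.9802)
member 5 (2-4): L=1.0310, (cx,cy)=(1.0000,0.0000)
member 6 (3-4): L=2.1895, (cx,cy)=(0.2768,-0.9609)
member 7 (3-5): L=1.1941, (cx,cy)=(0.9882,-0.1533)
member 8 (4-5): L=2.0049, (cx,cy)=(0.2863,0.9581)
member 9 (4-6): L=1.0680, (cx,cy)=(1.0000,0.0000)
member 10 (5-6): L=1.9835, (cx,cy)=(0.2491,-0.9685)
solve A·x = −loads:
  F[0-1] = -310.2286 N (compression)
  F[0-2] = +135.5743 N (tension)
  F[1-2] = +305.0220 N (tension)
  F[1-3] = -159.7701 N (compression)
  F[2-3] = -298.5006 N (compression)
  F[2-4] = +280.8673 N (tension)
  F[3-4] = -337.0927 N (compression)
  F[3-5] = -189.8119 N (compression)
  F[4-5] = +338.0758 N (tension)
  F[4-6] = +90.7802 N (tension)
  F[5-6] = -364.4992 N (compression)
  Rx@0 = -62.2400 N
  Ry@0 = +301.4364 N
  Ry@6 = +353.0136 N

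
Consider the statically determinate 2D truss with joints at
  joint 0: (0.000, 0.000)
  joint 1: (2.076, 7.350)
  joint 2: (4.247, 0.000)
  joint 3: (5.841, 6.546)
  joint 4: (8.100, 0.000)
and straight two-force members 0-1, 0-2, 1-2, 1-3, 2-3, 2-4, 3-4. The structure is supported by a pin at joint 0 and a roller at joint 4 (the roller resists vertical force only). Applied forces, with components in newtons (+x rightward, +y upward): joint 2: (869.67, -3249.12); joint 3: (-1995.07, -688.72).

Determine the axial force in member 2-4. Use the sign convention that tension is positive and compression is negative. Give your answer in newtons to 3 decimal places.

202.887

N=5 nodes, M=7 members, R=3 reactions → 2N=10, M+R=10
member 0 (0-1): L=7.6376, (cx,cy)=(0.2718,0.9623)
member 1 (0-2): L=4.2470, (cx,cy)=(1.0000,0.0000)
member 2 (1-2): L=7.6639, (cx,cy)=(0.2833,-0.9590)
member 3 (1-3): L=3.8499, (cx,cy)=(0.9780,-0.2088)
member 4 (2-3): L=6.7373, (cx,cy)=(0.2366,0.9716)
member 5 (2-4): L=3.8530, (cx,cy)=(1.0000,0.0000)
member 6 (3-4): L=6.9248, (cx,cy)=(0.3262,-0.9453)
solve A·x = −loads:
  F[0-1] = -3480.9872 N (compression)
  F[0-2] = -179.2166 N (compression)
  F[1-2] = +3953.0291 N (tension)
  F[1-3] = -2112.5597 N (compression)
  F[2-3] = -557.8252 N (compression)
  F[2-4] = +202.8867 N (tension)
  F[3-4] = -621.9366 N (compression)
  Rx@0 = +1125.4000 N
  Ry@0 = +3349.9267 N
  Ry@4 = +587.9133 N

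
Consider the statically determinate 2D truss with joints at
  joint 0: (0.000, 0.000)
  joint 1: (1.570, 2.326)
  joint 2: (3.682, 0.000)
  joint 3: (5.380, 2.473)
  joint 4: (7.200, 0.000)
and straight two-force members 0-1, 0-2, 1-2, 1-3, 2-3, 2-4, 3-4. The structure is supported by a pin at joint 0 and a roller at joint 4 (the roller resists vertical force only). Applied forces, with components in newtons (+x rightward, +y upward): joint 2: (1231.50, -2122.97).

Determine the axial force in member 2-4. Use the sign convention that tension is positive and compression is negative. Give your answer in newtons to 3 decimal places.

N=5 nodes, M=7 members, R=3 reactions → 2N=10, M+R=10
member 0 (0-1): L=2.8063, (cx,cy)=(0.5595,0.8289)
member 1 (0-2): L=3.6820, (cx,cy)=(1.0000,0.0000)
member 2 (1-2): L=3.1418, (cx,cy)=(0.6722,-0.7403)
member 3 (1-3): L=3.8128, (cx,cy)=(0.9993,0.0386)
member 4 (2-3): L=2.9998, (cx,cy)=(0.5660,0.8244)
member 5 (2-4): L=3.5180, (cx,cy)=(1.0000,0.0000)
member 6 (3-4): L=3.0705, (cx,cy)=(0.5927,-0.8054)
solve A·x = −loads:
  F[0-1] = -1251.4907 N (compression)
  F[0-2] = +1931.6597 N (tension)
  F[1-2] = +1318.4387 N (tension)
  F[1-3] = -1587.6330 N (compression)
  F[2-3] = +1391.1907 N (tension)
  F[2-4] = +798.9920 N (tension)
  F[3-4] = -1347.9810 N (compression)
  Rx@0 = -1231.5000 N
  Ry@0 = +1037.3067 N
  Ry@4 = +1085.6633 N

798.992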